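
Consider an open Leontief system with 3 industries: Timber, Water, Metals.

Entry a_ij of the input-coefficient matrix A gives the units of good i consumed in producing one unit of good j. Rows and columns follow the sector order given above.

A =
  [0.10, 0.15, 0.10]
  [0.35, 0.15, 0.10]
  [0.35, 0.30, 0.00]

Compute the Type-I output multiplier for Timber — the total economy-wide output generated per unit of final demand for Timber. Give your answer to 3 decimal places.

m_T = 2.512

I − A =
  [   0.90    -0.15    -0.10]
  [  -0.35     0.85    -0.10]
  [  -0.35    -0.30     1.00]
Cofactors of I−A, C_ij = (−1)^(i+j)·(minor ij) (rows/columns in the sector order above):
  C_11 = (0.85)(1.00) − (-0.10)(-0.30) = 0.8200
  C_12 = −[(-0.35)(1.00) − (-0.10)(-0.35)] = 0.3850
  C_13 = (-0.35)(-0.30) − (0.85)(-0.35) = 0.4025
  C_21 = −[(-0.15)(1.00) − (-0.10)(-0.30)] = 0.1800
  C_22 = (0.90)(1.00) − (-0.10)(-0.35) = 0.8650
  C_23 = −[(0.90)(-0.30) − (-0.15)(-0.35)] = 0.3225
  C_31 = (-0.15)(-0.10) − (-0.10)(0.85) = 0.1000
  C_32 = −[(0.90)(-0.10) − (-0.10)(-0.35)] = 0.1250
  C_33 = (0.90)(0.85) − (-0.15)(-0.35) = 0.7125
det(I−A) = Σ_j (I−A)_1j·C_1j = (0.90)(0.8200) + (-0.15)(0.3850) + (-0.10)(0.4025) = 0.6400
adj(I−A) = Cᵀ =
  [ 0.8200   0.1800   0.1000]
  [ 0.3850   0.8650   0.1250]
  [ 0.4025   0.3225   0.7125]
(I − A)⁻¹ = adj(I−A) / det(I−A) ≈
  [   1.2813     0.2813     0.1563]
  [   0.6016     1.3516     0.1953]
  [   0.6289     0.5039     1.1133]
The output multiplier for sector j is the column-j sum of the Leontief inverse (I − A)⁻¹ = adj(I−A) / det(I−A).
Column T of adj(I−A): (0.8200, 0.3850, 0.4025); det(I−A) = 0.6400.
m_T = (0.8200 + 0.3850 + 0.4025) / 0.6400 = 1.6075 / 0.6400 ≈ 2.512.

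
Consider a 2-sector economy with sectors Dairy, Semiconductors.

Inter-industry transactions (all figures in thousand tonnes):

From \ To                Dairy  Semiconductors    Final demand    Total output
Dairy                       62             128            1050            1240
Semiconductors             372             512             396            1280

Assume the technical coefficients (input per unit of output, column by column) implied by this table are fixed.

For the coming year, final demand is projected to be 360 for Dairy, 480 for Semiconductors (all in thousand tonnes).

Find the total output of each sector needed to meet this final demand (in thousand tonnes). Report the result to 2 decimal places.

x_D = 488.89, x_S = 1044.44

Technical coefficients a_ij = z_ij / X_j:
  a_DD = 62/1240 = 0.05, a_SD = 372/1240 = 0.30
  a_DS = 128/1280 = 0.10, a_SS = 512/1280 = 0.40
I − A =
  [   0.95    -0.10]
  [  -0.30     0.60]
det(I−A) = (0.95)(0.60) − (-0.10)(-0.30) = 0.5400
adj(I−A) = [[0.60, 0.10], [0.30, 0.95]]
(I − A)⁻¹ = adj(I−A) / det(I−A) ≈
  [   1.1111     0.1852]
  [   0.5556     1.7593]
x = (I − A)⁻¹ d = adj(I−A)·d / det(I−A), with det(I−A) = 0.5400:
  x_D = (0.60·360 + 0.10·480) / 0.5400 = 264.00 / 0.5400 ≈ 488.89
  x_S = (0.30·360 + 0.95·480) / 0.5400 = 564.00 / 0.5400 ≈ 1044.44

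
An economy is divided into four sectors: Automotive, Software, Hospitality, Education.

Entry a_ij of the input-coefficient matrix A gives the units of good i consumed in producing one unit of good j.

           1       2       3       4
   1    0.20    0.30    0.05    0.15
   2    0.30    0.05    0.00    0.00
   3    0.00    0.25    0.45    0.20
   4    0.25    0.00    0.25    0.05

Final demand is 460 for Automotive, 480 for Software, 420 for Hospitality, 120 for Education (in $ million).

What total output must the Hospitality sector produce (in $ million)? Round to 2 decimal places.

I − A =
  [   0.80    -0.30    -0.05    -0.15]
  [  -0.30     0.95     0.00     0.00]
  [   0.00    -0.25     0.55    -0.20]
  [  -0.25     0.00    -0.25     0.95]
Compute the cofactors C_ij = (−1)^(i+j)·(3×3 minor ij) of I−A; the adjugate is their transpose:
adj(I−A) = Cᵀ =
  [ 0.448875   0.163000   0.080750   0.087875]
  [ 0.141750   0.354875   0.025500   0.027750]
  [ 0.118750   0.195625   0.600875   0.145250]
  [ 0.149375   0.094375   0.179375   0.364750]
det(I−A) = Σ_j (I−A)_1j·C_1j = (0.80)(0.448875) + (-0.30)(0.141750) + (-0.05)(0.118750) + (-0.15)(0.149375) = 0.28823125
(I − A)⁻¹ = adj(I−A) / det(I−A) ≈
  [   1.5573     0.5655     0.2802     0.3049]
  [   0.4918     1.2312     0.0885     0.0963]
  [   0.4120     0.6787     2.0847     0.5039]
  [   0.5182     0.3274     0.6223     1.2655]
x = (I − A)⁻¹ d = adj(I−A)·d / det(I−A), with det(I−A) = 0.28823125:
  x_1 = (0.448875·460 + 0.163000·480 + 0.080750·420 + 0.087875·120) / 0.28823125 = 329.1825 / 0.28823125 ≈ 1142.08
  x_2 = (0.141750·460 + 0.354875·480 + 0.025500·420 + 0.027750·120) / 0.28823125 = 249.585 / 0.28823125 ≈ 865.92
  x_3 = (0.118750·460 + 0.195625·480 + 0.600875·420 + 0.145250·120) / 0.28823125 = 418.3225 / 0.28823125 ≈ 1451.34
  x_4 = (0.149375·460 + 0.094375·480 + 0.179375·420 + 0.364750·120) / 0.28823125 = 233.12 / 0.28823125 ≈ 808.80

x_3 = 1451.34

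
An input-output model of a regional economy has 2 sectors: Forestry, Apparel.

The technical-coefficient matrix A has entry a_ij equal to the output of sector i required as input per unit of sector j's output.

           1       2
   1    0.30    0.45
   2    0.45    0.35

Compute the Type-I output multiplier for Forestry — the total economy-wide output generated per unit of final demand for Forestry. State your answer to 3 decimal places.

m_1 = 4.356

I − A =
  [   0.70    -0.45]
  [  -0.45     0.65]
det(I−A) = (0.70)(0.65) − (-0.45)(-0.45) = 0.2525
adj(I−A) = [[0.65, 0.45], [0.45, 0.70]]
(I − A)⁻¹ = adj(I−A) / det(I−A) ≈
  [   2.5743     1.7822]
  [   1.7822     2.7723]
The output multiplier for sector j is the column-j sum of the Leontief inverse (I − A)⁻¹ = adj(I−A) / det(I−A).
Column 1 of adj(I−A): (0.65, 0.45); det(I−A) = 0.2525.
m_1 = (0.65 + 0.45) / 0.2525 = 1.10 / 0.2525 ≈ 4.356.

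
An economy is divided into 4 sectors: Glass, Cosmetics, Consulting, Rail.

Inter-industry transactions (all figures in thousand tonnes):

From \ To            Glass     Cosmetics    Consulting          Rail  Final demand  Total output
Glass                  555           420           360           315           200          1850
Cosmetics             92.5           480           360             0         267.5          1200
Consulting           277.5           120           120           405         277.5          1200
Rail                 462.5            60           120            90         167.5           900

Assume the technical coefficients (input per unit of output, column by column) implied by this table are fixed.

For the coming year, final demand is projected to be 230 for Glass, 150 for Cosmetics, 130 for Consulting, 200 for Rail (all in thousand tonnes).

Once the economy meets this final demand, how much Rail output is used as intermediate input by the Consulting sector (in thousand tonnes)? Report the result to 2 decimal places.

z_43 = 87.59

Technical coefficients a_ij = z_ij / X_j:
  a_11 = 555/1850 = 0.30, a_21 = 92.5/1850 = 0.05, a_31 = 277.5/1850 = 0.15, a_41 = 462.5/1850 = 0.25
  a_12 = 420/1200 = 0.35, a_22 = 480/1200 = 0.40, a_32 = 120/1200 = 0.10, a_42 = 60/1200 = 0.05
  a_13 = 360/1200 = 0.30, a_23 = 360/1200 = 0.30, a_33 = 120/1200 = 0.10, a_43 = 120/1200 = 0.10
  a_14 = 315/900 = 0.35, a_24 = 0/900 = 0.00, a_34 = 405/900 = 0.45, a_44 = 90/900 = 0.10
I − A =
  [   0.70    -0.35    -0.30    -0.35]
  [  -0.05     0.60    -0.30     0.00]
  [  -0.15    -0.10     0.90    -0.45]
  [  -0.25    -0.05    -0.10     0.90]
Compute the cofactors C_ij = (−1)^(i+j)·(3×3 minor ij) of I−A; the adjugate is their transpose:
adj(I−A) = Cᵀ =
  [ 0.425250   0.320750   0.282750   0.306750]
  [ 0.112500   0.377250   0.178000   0.132750]
  [ 0.154125   0.159250   0.308875   0.214375]
  [ 0.141500   0.127750   0.122750   0.297000]
det(I−A) = Σ_j (I−A)_1j·C_1j = (0.70)(0.425250) + (-0.35)(0.112500) + (-0.30)(0.154125) + (-0.35)(0.141500) = 0.1625375
(I − A)⁻¹ = adj(I−A) / det(I−A) ≈
  [   2.6163     1.9734     1.7396     1.8873]
  [   0.6921     2.3210     1.0951     0.8167]
  [   0.9482     0.9798     1.9003     1.3189]
  [   0.8706     0.7860     0.7552     1.8273]
First solve x = (I − A)⁻¹ d = adj(I−A)·d / det(I−A); in particular x_3 = (0.154125·230 + 0.159250·150 + 0.308875·130 + 0.214375·200) / 0.1625375 = 142.365 / 0.1625375 ≈ 875.8902.
Intermediate flow from 4 to 3: z_43 = a_43 · x_3 = 0.10 × 142.365 / 0.1625375 = 14.2365 / 0.1625375 ≈ 87.59.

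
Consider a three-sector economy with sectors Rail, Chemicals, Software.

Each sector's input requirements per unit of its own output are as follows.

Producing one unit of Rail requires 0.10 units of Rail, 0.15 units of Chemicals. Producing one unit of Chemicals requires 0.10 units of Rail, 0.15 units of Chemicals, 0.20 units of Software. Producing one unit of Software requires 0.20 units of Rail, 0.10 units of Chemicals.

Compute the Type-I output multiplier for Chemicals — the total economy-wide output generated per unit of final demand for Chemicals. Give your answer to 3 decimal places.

m_C = 1.680

I − A =
  [   0.90    -0.10    -0.20]
  [  -0.15     0.85    -0.10]
  [   0.00    -0.20     1.00]
Cofactors of I−A, C_ij = (−1)^(i+j)·(minor ij) (rows/columns in the sector order above):
  C_11 = (0.85)(1.00) − (-0.10)(-0.20) = 0.8300
  C_12 = −[(-0.15)(1.00) − (-0.10)(0.00)] = 0.1500
  C_13 = (-0.15)(-0.20) − (0.85)(0.00) = 0.0300
  C_21 = −[(-0.10)(1.00) − (-0.20)(-0.20)] = 0.1400
  C_22 = (0.90)(1.00) − (-0.20)(0.00) = 0.9000
  C_23 = −[(0.90)(-0.20) − (-0.10)(0.00)] = 0.1800
  C_31 = (-0.10)(-0.10) − (-0.20)(0.85) = 0.1800
  C_32 = −[(0.90)(-0.10) − (-0.20)(-0.15)] = 0.1200
  C_33 = (0.90)(0.85) − (-0.10)(-0.15) = 0.7500
det(I−A) = Σ_j (I−A)_1j·C_1j = (0.90)(0.8300) + (-0.10)(0.1500) + (-0.20)(0.0300) = 0.7260
adj(I−A) = Cᵀ =
  [ 0.8300   0.1400   0.1800]
  [ 0.1500   0.9000   0.1200]
  [ 0.0300   0.1800   0.7500]
(I − A)⁻¹ = adj(I−A) / det(I−A) ≈
  [   1.1433     0.1928     0.2479]
  [   0.2066     1.2397     0.1653]
  [   0.0413     0.2479     1.0331]
The output multiplier for sector j is the column-j sum of the Leontief inverse (I − A)⁻¹ = adj(I−A) / det(I−A).
Column C of adj(I−A): (0.1400, 0.9000, 0.1800); det(I−A) = 0.7260.
m_C = (0.1400 + 0.9000 + 0.1800) / 0.7260 = 1.22 / 0.7260 ≈ 1.680.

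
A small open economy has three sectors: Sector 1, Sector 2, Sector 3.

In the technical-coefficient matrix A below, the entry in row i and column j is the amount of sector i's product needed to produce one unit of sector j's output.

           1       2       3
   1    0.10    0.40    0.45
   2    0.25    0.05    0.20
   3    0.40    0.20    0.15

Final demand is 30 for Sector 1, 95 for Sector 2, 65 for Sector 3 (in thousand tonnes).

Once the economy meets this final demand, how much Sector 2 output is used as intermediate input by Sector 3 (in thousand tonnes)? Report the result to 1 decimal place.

I − A =
  [   0.90    -0.40    -0.45]
  [  -0.25     0.95    -0.20]
  [  -0.40    -0.20     0.85]
Cofactors of I−A, C_ij = (−1)^(i+j)·(minor ij) (rows/columns in the sector order above):
  C_11 = (0.95)(0.85) − (-0.20)(-0.20) = 0.7675
  C_12 = −[(-0.25)(0.85) − (-0.20)(-0.40)] = 0.2925
  C_13 = (-0.25)(-0.20) − (0.95)(-0.40) = 0.4300
  C_21 = −[(-0.40)(0.85) − (-0.45)(-0.20)] = 0.4300
  C_22 = (0.90)(0.85) − (-0.45)(-0.40) = 0.5850
  C_23 = −[(0.90)(-0.20) − (-0.40)(-0.40)] = 0.3400
  C_31 = (-0.40)(-0.20) − (-0.45)(0.95) = 0.5075
  C_32 = −[(0.90)(-0.20) − (-0.45)(-0.25)] = 0.2925
  C_33 = (0.90)(0.95) − (-0.40)(-0.25) = 0.7550
det(I−A) = Σ_j (I−A)_1j·C_1j = (0.90)(0.7675) + (-0.40)(0.2925) + (-0.45)(0.4300) = 0.38025
adj(I−A) = Cᵀ =
  [ 0.7675   0.4300   0.5075]
  [ 0.2925   0.5850   0.2925]
  [ 0.4300   0.3400   0.7550]
(I − A)⁻¹ = adj(I−A) / det(I−A) ≈
  [   2.0184     1.1308     1.3346]
  [   0.7692     1.5385     0.7692]
  [   1.1308     0.8941     1.9855]
First solve x = (I − A)⁻¹ d = adj(I−A)·d / det(I−A); in particular x_3 = (0.4300·30 + 0.3400·95 + 0.7550·65) / 0.38025 = 94.275 / 0.38025 ≈ 247.929.
Intermediate flow from 2 to 3: z_23 = a_23 · x_3 = 0.20 × 94.275 / 0.38025 = 18.855 / 0.38025 ≈ 49.6.

z_23 = 49.6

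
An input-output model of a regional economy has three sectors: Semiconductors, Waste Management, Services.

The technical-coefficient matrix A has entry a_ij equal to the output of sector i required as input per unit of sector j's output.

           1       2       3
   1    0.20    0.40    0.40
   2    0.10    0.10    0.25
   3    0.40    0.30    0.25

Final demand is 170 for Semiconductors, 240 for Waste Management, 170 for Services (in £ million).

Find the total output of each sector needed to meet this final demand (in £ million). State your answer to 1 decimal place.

x_1 = 1106.3, x_2 = 693.5, x_3 = 1094.1

I − A =
  [   0.80    -0.40    -0.40]
  [  -0.10     0.90    -0.25]
  [  -0.40    -0.30     0.75]
Cofactors of I−A, C_ij = (−1)^(i+j)·(minor ij) (rows/columns in the sector order above):
  C_11 = (0.90)(0.75) − (-0.25)(-0.30) = 0.6000
  C_12 = −[(-0.10)(0.75) − (-0.25)(-0.40)] = 0.1750
  C_13 = (-0.10)(-0.30) − (0.90)(-0.40) = 0.3900
  C_21 = −[(-0.40)(0.75) − (-0.40)(-0.30)] = 0.4200
  C_22 = (0.80)(0.75) − (-0.40)(-0.40) = 0.4400
  C_23 = −[(0.80)(-0.30) − (-0.40)(-0.40)] = 0.4000
  C_31 = (-0.40)(-0.25) − (-0.40)(0.90) = 0.4600
  C_32 = −[(0.80)(-0.25) − (-0.40)(-0.10)] = 0.2400
  C_33 = (0.80)(0.90) − (-0.40)(-0.10) = 0.6800
det(I−A) = Σ_j (I−A)_1j·C_1j = (0.80)(0.6000) + (-0.40)(0.1750) + (-0.40)(0.3900) = 0.2540
adj(I−A) = Cᵀ =
  [ 0.6000   0.4200   0.4600]
  [ 0.1750   0.4400   0.2400]
  [ 0.3900   0.4000   0.6800]
(I − A)⁻¹ = adj(I−A) / det(I−A) ≈
  [   2.3622     1.6535     1.8110]
  [   0.6890     1.7323     0.9449]
  [   1.5354     1.5748     2.6772]
x = (I − A)⁻¹ d = adj(I−A)·d / det(I−A), with det(I−A) = 0.2540:
  x_1 = (0.6000·170 + 0.4200·240 + 0.4600·170) / 0.2540 = 281.00 / 0.2540 ≈ 1106.3
  x_2 = (0.1750·170 + 0.4400·240 + 0.2400·170) / 0.2540 = 176.15 / 0.2540 ≈ 693.5
  x_3 = (0.3900·170 + 0.4000·240 + 0.6800·170) / 0.2540 = 277.90 / 0.2540 ≈ 1094.1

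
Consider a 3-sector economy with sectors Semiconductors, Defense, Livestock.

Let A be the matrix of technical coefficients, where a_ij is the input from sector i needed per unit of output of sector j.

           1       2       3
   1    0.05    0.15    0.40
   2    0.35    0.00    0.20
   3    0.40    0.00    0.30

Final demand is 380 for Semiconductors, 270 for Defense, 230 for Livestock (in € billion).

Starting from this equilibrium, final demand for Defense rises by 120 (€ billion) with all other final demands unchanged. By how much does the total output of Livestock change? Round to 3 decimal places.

Δx_3 = 15.781

I − A =
  [   0.95    -0.15    -0.40]
  [  -0.35     1.00    -0.20]
  [  -0.40     0.00     0.70]
Cofactors of I−A, C_ij = (−1)^(i+j)·(minor ij) (rows/columns in the sector order above):
  C_11 = (1.00)(0.70) − (-0.20)(0.00) = 0.7000
  C_12 = −[(-0.35)(0.70) − (-0.20)(-0.40)] = 0.3250
  C_13 = (-0.35)(0.00) − (1.00)(-0.40) = 0.4000
  C_21 = −[(-0.15)(0.70) − (-0.40)(0.00)] = 0.1050
  C_22 = (0.95)(0.70) − (-0.40)(-0.40) = 0.5050
  C_23 = −[(0.95)(0.00) − (-0.15)(-0.40)] = 0.0600
  C_31 = (-0.15)(-0.20) − (-0.40)(1.00) = 0.4300
  C_32 = −[(0.95)(-0.20) − (-0.40)(-0.35)] = 0.3300
  C_33 = (0.95)(1.00) − (-0.15)(-0.35) = 0.8975
det(I−A) = Σ_j (I−A)_1j·C_1j = (0.95)(0.7000) + (-0.15)(0.3250) + (-0.40)(0.4000) = 0.45625
adj(I−A) = Cᵀ =
  [ 0.7000   0.1050   0.4300]
  [ 0.3250   0.5050   0.3300]
  [ 0.4000   0.0600   0.8975]
(I − A)⁻¹ = adj(I−A) / det(I−A) ≈
  [   1.5342     0.2301     0.9425]
  [   0.7123     1.1068     0.7233]
  [   0.8767     0.1315     1.9671]
Δx = (I − A)⁻¹ Δd with Δd having +120 in the Defense component and 0 elsewhere.
So Δx_3 = L_32 · (+120), where L_32 = adj(I−A)_32 / det(I−A) = 0.0600 / 0.45625.
Δx_3 = 0.0600 × (+120) / 0.45625 = 7.20 / 0.45625 ≈ 15.781.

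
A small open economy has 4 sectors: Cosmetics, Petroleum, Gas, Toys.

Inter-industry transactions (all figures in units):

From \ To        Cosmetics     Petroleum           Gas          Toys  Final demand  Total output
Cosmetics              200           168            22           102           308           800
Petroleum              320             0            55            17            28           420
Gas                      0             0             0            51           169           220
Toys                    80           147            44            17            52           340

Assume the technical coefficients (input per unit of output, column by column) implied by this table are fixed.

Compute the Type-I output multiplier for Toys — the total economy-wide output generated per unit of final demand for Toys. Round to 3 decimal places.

Technical coefficients a_ij = z_ij / X_j:
  a_11 = 200/800 = 0.25, a_21 = 320/800 = 0.40, a_31 = 0/800 = 0.00, a_41 = 80/800 = 0.10
  a_12 = 168/420 = 0.40, a_22 = 0/420 = 0.00, a_32 = 0/420 = 0.00, a_42 = 147/420 = 0.35
  a_13 = 22/220 = 0.10, a_23 = 55/220 = 0.25, a_33 = 0/220 = 0.00, a_43 = 44/220 = 0.20
  a_14 = 102/340 = 0.30, a_24 = 17/340 = 0.05, a_34 = 51/340 = 0.15, a_44 = 17/340 = 0.05
I − A =
  [   0.75    -0.40    -0.10    -0.30]
  [  -0.40     1.00    -0.25    -0.05]
  [   0.00     0.00     1.00    -0.15]
  [  -0.10    -0.35    -0.20     0.95]
Compute the cofactors C_ij = (−1)^(i+j)·(3×3 minor ij) of I−A; the adjugate is their transpose:
adj(I−A) = Cᵀ =
  [ 0.889375   0.478250   0.278500   0.350000]
  [ 0.376750   0.658500   0.240625   0.191625]
  [ 0.036000   0.045375   0.473375   0.088500]
  [ 0.240000   0.302500   0.217625   0.590000]
det(I−A) = Σ_j (I−A)_1j·C_1j = (0.75)(0.889375) + (-0.40)(0.376750) + (-0.10)(0.036000) + (-0.30)(0.240000) = 0.44073125
(I − A)⁻¹ = adj(I−A) / det(I−A) ≈
  [   2.0180     1.0851     0.6319     0.7941]
  [   0.8548     1.4941     0.5460     0.4348]
  [   0.0817     0.1030     1.0741     0.2008]
  [   0.5445     0.6864     0.4938     1.3387]
The output multiplier for sector j is the column-j sum of the Leontief inverse (I − A)⁻¹ = adj(I−A) / det(I−A).
Column 4 of adj(I−A): (0.350000, 0.191625, 0.088500, 0.590000); det(I−A) = 0.44073125.
m_4 = (0.350000 + 0.191625 + 0.088500 + 0.590000) / 0.44073125 = 1.220125 / 0.44073125 ≈ 2.768.

m_4 = 2.768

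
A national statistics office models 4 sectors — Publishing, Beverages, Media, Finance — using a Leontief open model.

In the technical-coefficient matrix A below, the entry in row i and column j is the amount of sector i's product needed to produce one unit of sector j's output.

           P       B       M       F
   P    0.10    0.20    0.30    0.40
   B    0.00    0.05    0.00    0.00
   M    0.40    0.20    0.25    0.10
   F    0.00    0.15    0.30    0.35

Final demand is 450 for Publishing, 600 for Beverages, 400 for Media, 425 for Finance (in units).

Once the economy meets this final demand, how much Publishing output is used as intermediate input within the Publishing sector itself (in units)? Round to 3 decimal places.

I − A =
  [   0.90    -0.20    -0.30    -0.40]
  [   0.00     0.95     0.00     0.00]
  [  -0.40    -0.20     0.75    -0.10]
  [   0.00    -0.15    -0.30     0.65]
Compute the cofactors C_ij = (−1)^(i+j)·(3×3 minor ij) of I−A; the adjugate is their transpose:
adj(I−A) = Cᵀ =
  [ 0.434625   0.204000   0.299250   0.313500]
  [ 0.000000   0.285750   0.000000   0.000000]
  [ 0.247000   0.206500   0.555750   0.237500]
  [ 0.114000   0.161250   0.256500   0.527250]
det(I−A) = Σ_j (I−A)_1j·C_1j = (0.90)(0.434625) + (-0.20)(0.000000) + (-0.30)(0.247000) + (-0.40)(0.114000) = 0.2714625
(I − A)⁻¹ = adj(I−A) / det(I−A) ≈
  [   1.6010     0.7515     1.1024     1.1549]
  [   0.0000     1.0526     0.0000     0.0000]
  [   0.9099     0.7607     2.0472     0.8749]
  [   0.4199     0.5940     0.9449     1.9423]
First solve x = (I − A)⁻¹ d = adj(I−A)·d / det(I−A); in particular x_P = (0.434625·450 + 0.204000·600 + 0.299250·400 + 0.313500·425) / 0.2714625 = 570.91875 / 0.2714625 ≈ 2103.12198.
Intermediate flow from P to P: z_PP = a_PP · x_P = 0.10 × 570.91875 / 0.2714625 = 57.091875 / 0.2714625 ≈ 210.312.

z_PP = 210.312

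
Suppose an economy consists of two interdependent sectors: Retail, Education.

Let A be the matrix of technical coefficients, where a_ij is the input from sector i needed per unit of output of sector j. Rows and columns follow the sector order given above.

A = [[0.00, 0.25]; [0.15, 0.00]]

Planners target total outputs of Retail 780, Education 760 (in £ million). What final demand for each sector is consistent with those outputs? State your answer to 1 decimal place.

d_1 = 590.0, d_2 = 643.0

I − A =
  [   1.00    -0.25]
  [  -0.15     1.00]
d = (I − A) x:
  d_1 = (+1.00)·780 + (-0.25)·760 = 590.0
  d_2 = (-0.15)·780 + (+1.00)·760 = 643.0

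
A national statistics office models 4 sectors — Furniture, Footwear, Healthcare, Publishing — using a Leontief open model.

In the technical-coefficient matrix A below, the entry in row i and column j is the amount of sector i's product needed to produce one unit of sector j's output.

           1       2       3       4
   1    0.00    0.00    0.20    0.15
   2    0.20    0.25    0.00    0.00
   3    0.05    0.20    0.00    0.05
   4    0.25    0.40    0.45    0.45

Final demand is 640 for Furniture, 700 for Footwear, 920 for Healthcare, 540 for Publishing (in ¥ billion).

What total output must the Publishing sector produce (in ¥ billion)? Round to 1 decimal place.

I − A =
  [   1.00     0.00    -0.20    -0.15]
  [  -0.20     0.75     0.00     0.00]
  [  -0.05    -0.20     1.00    -0.05]
  [  -0.25    -0.40    -0.45     0.55]
Compute the cofactors C_ij = (−1)^(i+j)·(3×3 minor ij) of I−A; the adjugate is their transpose:
adj(I−A) = Cᵀ =
  [ 0.395625   0.099500   0.133125   0.120000]
  [ 0.105500   0.478625   0.035500   0.032000]
  [ 0.056000   0.125500   0.372375   0.049125]
  [ 0.302375   0.496000   0.391000   0.734500]
det(I−A) = Σ_j (I−A)_1j·C_1j = (1.00)(0.395625) + (0.00)(0.105500) + (-0.20)(0.056000) + (-0.15)(0.302375) = 0.33906875
(I − A)⁻¹ = adj(I−A) / det(I−A) ≈
  [   1.1668     0.2935     0.3926     0.3539]
  [   0.3111     1.4116     0.1047     0.0944]
  [   0.1652     0.3701     1.0982     0.1449]
  [   0.8918     1.4628     1.1532     2.1662]
x = (I − A)⁻¹ d = adj(I−A)·d / det(I−A), with det(I−A) = 0.33906875:
  x_1 = (0.395625·640 + 0.099500·700 + 0.133125·920 + 0.120000·540) / 0.33906875 = 510.125 / 0.33906875 ≈ 1504.5
  x_2 = (0.105500·640 + 0.478625·700 + 0.035500·920 + 0.032000·540) / 0.33906875 = 452.4975 / 0.33906875 ≈ 1334.5
  x_3 = (0.056000·640 + 0.125500·700 + 0.372375·920 + 0.049125·540) / 0.33906875 = 492.8025 / 0.33906875 ≈ 1453.4
  x_4 = (0.302375·640 + 0.496000·700 + 0.391000·920 + 0.734500·540) / 0.33906875 = 1297.07 / 0.33906875 ≈ 3825.4

x_4 = 3825.4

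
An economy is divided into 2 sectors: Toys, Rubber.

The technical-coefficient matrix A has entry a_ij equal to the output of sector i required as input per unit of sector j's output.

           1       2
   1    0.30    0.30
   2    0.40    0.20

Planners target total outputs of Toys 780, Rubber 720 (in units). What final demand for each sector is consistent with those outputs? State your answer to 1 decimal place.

d_1 = 330.0, d_2 = 264.0

I − A =
  [   0.70    -0.30]
  [  -0.40     0.80]
d = (I − A) x:
  d_1 = (+0.70)·780 + (-0.30)·720 = 330.0
  d_2 = (-0.40)·780 + (+0.80)·720 = 264.0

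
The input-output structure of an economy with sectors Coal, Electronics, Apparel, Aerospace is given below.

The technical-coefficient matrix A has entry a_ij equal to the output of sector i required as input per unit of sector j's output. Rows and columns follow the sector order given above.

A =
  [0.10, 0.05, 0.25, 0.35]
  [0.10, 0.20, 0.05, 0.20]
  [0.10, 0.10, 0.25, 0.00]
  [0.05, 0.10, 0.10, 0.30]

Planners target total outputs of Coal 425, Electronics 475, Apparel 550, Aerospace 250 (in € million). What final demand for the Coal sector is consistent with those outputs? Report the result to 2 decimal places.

d_1 = 133.75

I − A =
  [   0.90    -0.05    -0.25    -0.35]
  [  -0.10     0.80    -0.05    -0.20]
  [  -0.10    -0.10     0.75     0.00]
  [  -0.05    -0.10    -0.10     0.70]
d = (I − A) x:
  d_1 = (+0.90)·425 + (-0.05)·475 + (-0.25)·550 + (-0.35)·250 = 133.75
  d_2 = (-0.10)·425 + (+0.80)·475 + (-0.05)·550 + (-0.20)·250 = 260.00
  d_3 = (-0.10)·425 + (-0.10)·475 + (+0.75)·550 + (+0.00)·250 = 322.50
  d_4 = (-0.05)·425 + (-0.10)·475 + (-0.10)·550 + (+0.70)·250 = 51.25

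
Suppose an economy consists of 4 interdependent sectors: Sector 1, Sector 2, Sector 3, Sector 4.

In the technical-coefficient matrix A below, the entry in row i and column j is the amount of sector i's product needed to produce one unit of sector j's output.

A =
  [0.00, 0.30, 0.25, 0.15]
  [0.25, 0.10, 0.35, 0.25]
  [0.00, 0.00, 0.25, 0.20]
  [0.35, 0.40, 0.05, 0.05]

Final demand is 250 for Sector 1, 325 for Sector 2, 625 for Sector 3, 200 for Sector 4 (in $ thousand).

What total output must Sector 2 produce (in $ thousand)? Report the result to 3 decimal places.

I − A =
  [   1.00    -0.30    -0.25    -0.15]
  [  -0.25     0.90    -0.35    -0.25]
  [   0.00     0.00     0.75    -0.20]
  [  -0.35    -0.40    -0.05     0.95]
Compute the cofactors C_ij = (−1)^(i+j)·(3×3 minor ij) of I−A; the adjugate is their transpose:
adj(I−A) = Cᵀ =
  [ 0.529250   0.275750   0.320000   0.223500]
  [ 0.265750   0.645625   0.409750   0.298125]
  [ 0.083000   0.101000   0.595250   0.165000]
  [ 0.311250   0.378750   0.321750   0.618750]
det(I−A) = Σ_j (I−A)_1j·C_1j = (1.00)(0.529250) + (-0.30)(0.265750) + (-0.25)(0.083000) + (-0.15)(0.311250) = 0.3820875
(I − A)⁻¹ = adj(I−A) / det(I−A) ≈
  [   1.3852     0.7217     0.8375     0.5849]
  [   0.6955     1.6897     1.0724     0.7803]
  [   0.2172     0.2643     1.5579     0.4318]
  [   0.8146     0.9913     0.8421     1.6194]
x = (I − A)⁻¹ d = adj(I−A)·d / det(I−A), with det(I−A) = 0.3820875:
  x_1 = (0.529250·250 + 0.275750·325 + 0.320000·625 + 0.223500·200) / 0.3820875 = 466.63125 / 0.3820875 ≈ 1221.268
  x_2 = (0.265750·250 + 0.645625·325 + 0.409750·625 + 0.298125·200) / 0.3820875 = 591.984375 / 0.3820875 ≈ 1549.342
  x_3 = (0.083000·250 + 0.101000·325 + 0.595250·625 + 0.165000·200) / 0.3820875 = 458.60625 / 0.3820875 ≈ 1200.265
  x_4 = (0.311250·250 + 0.378750·325 + 0.321750·625 + 0.618750·200) / 0.3820875 = 525.75 / 0.3820875 ≈ 1375.994

x_2 = 1549.342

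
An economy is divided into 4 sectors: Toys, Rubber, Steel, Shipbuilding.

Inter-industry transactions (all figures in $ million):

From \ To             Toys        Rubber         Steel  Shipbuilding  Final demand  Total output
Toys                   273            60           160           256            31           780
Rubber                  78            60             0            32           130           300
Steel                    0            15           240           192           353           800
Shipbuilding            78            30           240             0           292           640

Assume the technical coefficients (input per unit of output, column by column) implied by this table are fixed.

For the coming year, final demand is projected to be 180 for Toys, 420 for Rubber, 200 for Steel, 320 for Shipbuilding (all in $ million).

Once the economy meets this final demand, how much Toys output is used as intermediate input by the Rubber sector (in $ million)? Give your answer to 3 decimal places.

z_12 = 141.536

Technical coefficients a_ij = z_ij / X_j:
  a_11 = 273/780 = 0.35, a_21 = 78/780 = 0.10, a_31 = 0/780 = 0.00, a_41 = 78/780 = 0.10
  a_12 = 60/300 = 0.20, a_22 = 60/300 = 0.20, a_32 = 15/300 = 0.05, a_42 = 30/300 = 0.10
  a_13 = 160/800 = 0.20, a_23 = 0/800 = 0.00, a_33 = 240/800 = 0.30, a_43 = 240/800 = 0.30
  a_14 = 256/640 = 0.40, a_24 = 32/640 = 0.05, a_34 = 192/640 = 0.30, a_44 = 0/640 = 0.00
I − A =
  [   0.65    -0.20    -0.20    -0.40]
  [  -0.10     0.80     0.00    -0.05]
  [   0.00    -0.05     0.70    -0.30]
  [  -0.10    -0.10    -0.30     1.00]
Compute the cofactors C_ij = (−1)^(i+j)·(3×3 minor ij) of I−A; the adjugate is their transpose:
adj(I−A) = Cᵀ =
  [ 0.483750   0.172000   0.258000   0.279500]
  [ 0.064500   0.362500   0.042750   0.056750]
  [ 0.032250   0.056000   0.459750   0.153625]
  [ 0.064500   0.070250   0.168000   0.349000]
det(I−A) = Σ_j (I−A)_1j·C_1j = (0.65)(0.483750) + (-0.20)(0.064500) + (-0.20)(0.032250) + (-0.40)(0.064500) = 0.2692875
(I − A)⁻¹ = adj(I−A) / det(I−A) ≈
  [   1.7964     0.6387     0.9581     1.0379]
  [   0.2395     1.3461     0.1588     0.2107]
  [   0.1198     0.2080     1.7073     0.5705]
  [   0.2395     0.2609     0.6239     1.2960]
First solve x = (I − A)⁻¹ d = adj(I−A)·d / det(I−A); in particular x_2 = (0.064500·180 + 0.362500·420 + 0.042750·200 + 0.056750·320) / 0.2692875 = 190.57 / 0.2692875 ≈ 707.68231.
Intermediate flow from 1 to 2: z_12 = a_12 · x_2 = 0.20 × 190.57 / 0.2692875 = 38.114 / 0.2692875 ≈ 141.536.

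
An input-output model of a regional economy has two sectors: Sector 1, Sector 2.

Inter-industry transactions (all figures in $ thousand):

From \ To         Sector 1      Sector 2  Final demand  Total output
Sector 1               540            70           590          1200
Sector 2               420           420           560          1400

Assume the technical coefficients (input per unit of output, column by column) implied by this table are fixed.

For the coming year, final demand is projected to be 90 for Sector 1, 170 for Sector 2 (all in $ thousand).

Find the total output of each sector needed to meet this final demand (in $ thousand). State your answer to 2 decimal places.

x_1 = 194.56, x_2 = 340.14

Technical coefficients a_ij = z_ij / X_j:
  a_11 = 540/1200 = 0.45, a_21 = 420/1200 = 0.35
  a_12 = 70/1400 = 0.05, a_22 = 420/1400 = 0.30
I − A =
  [   0.55    -0.05]
  [  -0.35     0.70]
det(I−A) = (0.55)(0.70) − (-0.05)(-0.35) = 0.3675
adj(I−A) = [[0.70, 0.05], [0.35, 0.55]]
(I − A)⁻¹ = adj(I−A) / det(I−A) ≈
  [   1.9048     0.1361]
  [   0.9524     1.4966]
x = (I − A)⁻¹ d = adj(I−A)·d / det(I−A), with det(I−A) = 0.3675:
  x_1 = (0.70·90 + 0.05·170) / 0.3675 = 71.50 / 0.3675 ≈ 194.56
  x_2 = (0.35·90 + 0.55·170) / 0.3675 = 125.00 / 0.3675 ≈ 340.14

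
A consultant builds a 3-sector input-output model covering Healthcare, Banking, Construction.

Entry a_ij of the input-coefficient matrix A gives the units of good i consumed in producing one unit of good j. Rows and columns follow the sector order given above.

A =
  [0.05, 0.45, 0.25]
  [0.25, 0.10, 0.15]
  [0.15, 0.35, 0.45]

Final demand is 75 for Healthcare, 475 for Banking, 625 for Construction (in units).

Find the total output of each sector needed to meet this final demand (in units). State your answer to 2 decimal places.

x_H = 1281.38, x_B = 1265.58, x_C = 2291.20

I − A =
  [   0.95    -0.45    -0.25]
  [  -0.25     0.90    -0.15]
  [  -0.15    -0.35     0.55]
Cofactors of I−A, C_ij = (−1)^(i+j)·(minor ij) (rows/columns in the sector order above):
  C_11 = (0.90)(0.55) − (-0.15)(-0.35) = 0.4425
  C_12 = −[(-0.25)(0.55) − (-0.15)(-0.15)] = 0.1600
  C_13 = (-0.25)(-0.35) − (0.90)(-0.15) = 0.2225
  C_21 = −[(-0.45)(0.55) − (-0.25)(-0.35)] = 0.3350
  C_22 = (0.95)(0.55) − (-0.25)(-0.15) = 0.4850
  C_23 = −[(0.95)(-0.35) − (-0.45)(-0.15)] = 0.4000
  C_31 = (-0.45)(-0.15) − (-0.25)(0.90) = 0.2925
  C_32 = −[(0.95)(-0.15) − (-0.25)(-0.25)] = 0.2050
  C_33 = (0.95)(0.90) − (-0.45)(-0.25) = 0.7425
det(I−A) = Σ_j (I−A)_1j·C_1j = (0.95)(0.4425) + (-0.45)(0.1600) + (-0.25)(0.2225) = 0.29275
adj(I−A) = Cᵀ =
  [ 0.4425   0.3350   0.2925]
  [ 0.1600   0.4850   0.2050]
  [ 0.2225   0.4000   0.7425]
(I − A)⁻¹ = adj(I−A) / det(I−A) ≈
  [   1.5115     1.1443     0.9991]
  [   0.5465     1.6567     0.7003]
  [   0.7600     1.3664     2.5363]
x = (I − A)⁻¹ d = adj(I−A)·d / det(I−A), with det(I−A) = 0.29275:
  x_H = (0.4425·75 + 0.3350·475 + 0.2925·625) / 0.29275 = 375.125 / 0.29275 ≈ 1281.38
  x_B = (0.1600·75 + 0.4850·475 + 0.2050·625) / 0.29275 = 370.50 / 0.29275 ≈ 1265.58
  x_C = (0.2225·75 + 0.4000·475 + 0.7425·625) / 0.29275 = 670.75 / 0.29275 ≈ 2291.20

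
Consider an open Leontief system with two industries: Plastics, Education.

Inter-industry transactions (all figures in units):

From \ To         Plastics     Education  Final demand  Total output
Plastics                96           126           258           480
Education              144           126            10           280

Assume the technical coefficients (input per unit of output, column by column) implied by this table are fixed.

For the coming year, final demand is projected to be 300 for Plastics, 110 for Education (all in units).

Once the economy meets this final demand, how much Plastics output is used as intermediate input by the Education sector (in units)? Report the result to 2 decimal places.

z_12 = 262.62

Technical coefficients a_ij = z_ij / X_j:
  a_11 = 96/480 = 0.20, a_21 = 144/480 = 0.30
  a_12 = 126/280 = 0.45, a_22 = 126/280 = 0.45
I − A =
  [   0.80    -0.45]
  [  -0.30     0.55]
det(I−A) = (0.80)(0.55) − (-0.45)(-0.30) = 0.3050
adj(I−A) = [[0.55, 0.45], [0.30, 0.80]]
(I − A)⁻¹ = adj(I−A) / det(I−A) ≈
  [   1.8033     1.4754]
  [   0.9836     2.6230]
First solve x = (I − A)⁻¹ d = adj(I−A)·d / det(I−A); in particular x_2 = (0.30·300 + 0.80·110) / 0.3050 = 178.00 / 0.3050 ≈ 583.6066.
Intermediate flow from 1 to 2: z_12 = a_12 · x_2 = 0.45 × 178.00 / 0.3050 = 80.10 / 0.3050 ≈ 262.62.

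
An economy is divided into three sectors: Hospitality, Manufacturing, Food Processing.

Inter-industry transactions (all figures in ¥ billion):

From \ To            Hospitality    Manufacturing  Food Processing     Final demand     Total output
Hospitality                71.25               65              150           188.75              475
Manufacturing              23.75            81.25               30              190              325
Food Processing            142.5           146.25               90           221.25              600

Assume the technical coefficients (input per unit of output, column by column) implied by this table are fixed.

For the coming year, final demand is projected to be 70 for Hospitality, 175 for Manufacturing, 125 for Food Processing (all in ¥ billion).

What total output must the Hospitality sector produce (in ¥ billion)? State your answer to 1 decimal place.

x_1 = 260.8

Technical coefficients a_ij = z_ij / X_j:
  a_11 = 71.25/475 = 0.15, a_21 = 23.75/475 = 0.05, a_31 = 142.5/475 = 0.30
  a_12 = 65/325 = 0.20, a_22 = 81.25/325 = 0.25, a_32 = 146.25/325 = 0.45
  a_13 = 150/600 = 0.25, a_23 = 30/600 = 0.05, a_33 = 90/600 = 0.15
I − A =
  [   0.85    -0.20    -0.25]
  [  -0.05     0.75    -0.05]
  [  -0.30    -0.45     0.85]
Cofactors of I−A, C_ij = (−1)^(i+j)·(minor ij) (rows/columns in the sector order above):
  C_11 = (0.75)(0.85) − (-0.05)(-0.45) = 0.6150
  C_12 = −[(-0.05)(0.85) − (-0.05)(-0.30)] = 0.0575
  C_13 = (-0.05)(-0.45) − (0.75)(-0.30) = 0.2475
  C_21 = −[(-0.20)(0.85) − (-0.25)(-0.45)] = 0.2825
  C_22 = (0.85)(0.85) − (-0.25)(-0.30) = 0.6475
  C_23 = −[(0.85)(-0.45) − (-0.20)(-0.30)] = 0.4425
  C_31 = (-0.20)(-0.05) − (-0.25)(0.75) = 0.1975
  C_32 = −[(0.85)(-0.05) − (-0.25)(-0.05)] = 0.0550
  C_33 = (0.85)(0.75) − (-0.20)(-0.05) = 0.6275
det(I−A) = Σ_j (I−A)_1j·C_1j = (0.85)(0.6150) + (-0.20)(0.0575) + (-0.25)(0.2475) = 0.449375
adj(I−A) = Cᵀ =
  [ 0.6150   0.2825   0.1975]
  [ 0.0575   0.6475   0.0550]
  [ 0.2475   0.4425   0.6275]
(I − A)⁻¹ = adj(I−A) / det(I−A) ≈
  [   1.3686     0.6287     0.4395]
  [   0.1280     1.4409     0.1224]
  [   0.5508     0.9847     1.3964]
x = (I − A)⁻¹ d = adj(I−A)·d / det(I−A), with det(I−A) = 0.449375:
  x_1 = (0.6150·70 + 0.2825·175 + 0.1975·125) / 0.449375 = 117.175 / 0.449375 ≈ 260.8
  x_2 = (0.0575·70 + 0.6475·175 + 0.0550·125) / 0.449375 = 124.2125 / 0.449375 ≈ 276.4
  x_3 = (0.2475·70 + 0.4425·175 + 0.6275·125) / 0.449375 = 173.20 / 0.449375 ≈ 385.4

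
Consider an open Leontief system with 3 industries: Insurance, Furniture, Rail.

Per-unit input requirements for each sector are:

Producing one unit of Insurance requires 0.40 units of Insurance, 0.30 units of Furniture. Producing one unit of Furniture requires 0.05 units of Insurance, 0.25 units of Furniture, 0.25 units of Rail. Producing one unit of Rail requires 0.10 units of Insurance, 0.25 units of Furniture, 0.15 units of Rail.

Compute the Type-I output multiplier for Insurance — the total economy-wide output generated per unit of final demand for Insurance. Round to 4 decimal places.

m_I = 2.7868

I − A =
  [   0.60    -0.05    -0.10]
  [  -0.30     0.75    -0.25]
  [   0.00    -0.25     0.85]
Cofactors of I−A, C_ij = (−1)^(i+j)·(minor ij) (rows/columns in the sector order above):
  C_11 = (0.75)(0.85) − (-0.25)(-0.25) = 0.5750
  C_12 = −[(-0.30)(0.85) − (-0.25)(0.00)] = 0.2550
  C_13 = (-0.30)(-0.25) − (0.75)(0.00) = 0.0750
  C_21 = −[(-0.05)(0.85) − (-0.10)(-0.25)] = 0.0675
  C_22 = (0.60)(0.85) − (-0.10)(0.00) = 0.5100
  C_23 = −[(0.60)(-0.25) − (-0.05)(0.00)] = 0.1500
  C_31 = (-0.05)(-0.25) − (-0.10)(0.75) = 0.0875
  C_32 = −[(0.60)(-0.25) − (-0.10)(-0.30)] = 0.1800
  C_33 = (0.60)(0.75) − (-0.05)(-0.30) = 0.4350
det(I−A) = Σ_j (I−A)_1j·C_1j = (0.60)(0.5750) + (-0.05)(0.2550) + (-0.10)(0.0750) = 0.32475
adj(I−A) = Cᵀ =
  [ 0.5750   0.0675   0.0875]
  [ 0.2550   0.5100   0.1800]
  [ 0.0750   0.1500   0.4350]
(I − A)⁻¹ = adj(I−A) / det(I−A) ≈
  [   1.77059     0.20785     0.26944]
  [   0.78522     1.57044     0.55427]
  [   0.23095     0.46189     1.33949]
The output multiplier for sector j is the column-j sum of the Leontief inverse (I − A)⁻¹ = adj(I−A) / det(I−A).
Column I of adj(I−A): (0.5750, 0.2550, 0.0750); det(I−A) = 0.32475.
m_I = (0.5750 + 0.2550 + 0.0750) / 0.32475 = 0.905 / 0.32475 ≈ 2.7868.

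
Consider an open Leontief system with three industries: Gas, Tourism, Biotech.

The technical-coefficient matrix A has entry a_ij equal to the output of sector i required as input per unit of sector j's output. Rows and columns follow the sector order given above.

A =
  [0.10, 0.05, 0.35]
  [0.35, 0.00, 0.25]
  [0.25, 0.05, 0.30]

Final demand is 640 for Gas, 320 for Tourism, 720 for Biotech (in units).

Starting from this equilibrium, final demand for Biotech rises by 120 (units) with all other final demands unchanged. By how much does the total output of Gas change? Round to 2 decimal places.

Δx_1 = 85.34

I − A =
  [   0.90    -0.05    -0.35]
  [  -0.35     1.00    -0.25]
  [  -0.25    -0.05     0.70]
Cofactors of I−A, C_ij = (−1)^(i+j)·(minor ij) (rows/columns in the sector order above):
  C_11 = (1.00)(0.70) − (-0.25)(-0.05) = 0.6875
  C_12 = −[(-0.35)(0.70) − (-0.25)(-0.25)] = 0.3075
  C_13 = (-0.35)(-0.05) − (1.00)(-0.25) = 0.2675
  C_21 = −[(-0.05)(0.70) − (-0.35)(-0.05)] = 0.0525
  C_22 = (0.90)(0.70) − (-0.35)(-0.25) = 0.5425
  C_23 = −[(0.90)(-0.05) − (-0.05)(-0.25)] = 0.0575
  C_31 = (-0.05)(-0.25) − (-0.35)(1.00) = 0.3625
  C_32 = −[(0.90)(-0.25) − (-0.35)(-0.35)] = 0.3475
  C_33 = (0.90)(1.00) − (-0.05)(-0.35) = 0.8825
det(I−A) = Σ_j (I−A)_1j·C_1j = (0.90)(0.6875) + (-0.05)(0.3075) + (-0.35)(0.2675) = 0.50975
adj(I−A) = Cᵀ =
  [ 0.6875   0.0525   0.3625]
  [ 0.3075   0.5425   0.3475]
  [ 0.2675   0.0575   0.8825]
(I − A)⁻¹ = adj(I−A) / det(I−A) ≈
  [   1.3487     0.1030     0.7111]
  [   0.6032     1.0642     0.6817]
  [   0.5248     0.1128     1.7312]
Δx = (I − A)⁻¹ Δd with Δd having +120 in the Biotech component and 0 elsewhere.
So Δx_1 = L_13 · (+120), where L_13 = adj(I−A)_13 / det(I−A) = 0.3625 / 0.50975.
Δx_1 = 0.3625 × (+120) / 0.50975 = 43.50 / 0.50975 ≈ 85.34.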